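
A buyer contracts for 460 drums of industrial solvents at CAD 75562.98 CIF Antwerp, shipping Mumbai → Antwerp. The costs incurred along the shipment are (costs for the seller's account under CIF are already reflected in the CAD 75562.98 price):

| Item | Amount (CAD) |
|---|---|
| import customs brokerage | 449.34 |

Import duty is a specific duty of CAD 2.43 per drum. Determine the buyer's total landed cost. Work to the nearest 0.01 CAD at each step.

CIF: the seller pays costs through ocean freight and marine insurance to the destination port.
The CIF price already equals the CIF value: 75562.98
Import duty = 460 × 2.43 = 1117.80
Buyer bears: brokerage 449.34 + duty 1117.80 = 1567.14
Landed cost = invoice 75562.98 + 1567.14 = 77130.12

Total landed cost: CAD 77130.12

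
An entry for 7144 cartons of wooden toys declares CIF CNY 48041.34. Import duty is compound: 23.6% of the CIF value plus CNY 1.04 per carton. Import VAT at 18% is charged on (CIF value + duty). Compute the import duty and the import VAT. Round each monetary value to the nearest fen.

Import duty: CNY 18767.52; import VAT: CNY 12025.59

Ad valorem component: 48041.34 × 23.6% = 11337.76
Specific component: 7144 × 1.04 = 7429.76
Import duty = 11337.76 + 7429.76 = 18767.52
VAT base = CIF + duty = 48041.34 + 18767.52 = 66808.86
Import VAT = 66808.86 × 18% = 12025.59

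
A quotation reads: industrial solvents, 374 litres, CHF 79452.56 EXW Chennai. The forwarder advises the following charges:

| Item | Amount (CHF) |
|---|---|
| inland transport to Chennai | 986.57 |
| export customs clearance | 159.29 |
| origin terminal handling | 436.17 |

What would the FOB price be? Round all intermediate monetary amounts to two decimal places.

FOB price: CHF 81034.59

From EXW to FOB, the seller additionally bears: inland to port, export clearance, origin terminal.
FOB price = 79452.56 + 986.57 + 159.29 + 436.17 = 81034.59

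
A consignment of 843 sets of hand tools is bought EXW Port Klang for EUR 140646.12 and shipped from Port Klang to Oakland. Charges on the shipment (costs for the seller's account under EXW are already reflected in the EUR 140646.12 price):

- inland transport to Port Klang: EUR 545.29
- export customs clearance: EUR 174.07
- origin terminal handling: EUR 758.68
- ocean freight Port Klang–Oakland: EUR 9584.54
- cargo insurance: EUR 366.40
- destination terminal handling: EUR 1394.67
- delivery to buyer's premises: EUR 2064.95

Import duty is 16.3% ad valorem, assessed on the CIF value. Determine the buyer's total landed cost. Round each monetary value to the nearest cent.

Total landed cost: EUR 180322.96

EXW: the seller makes goods available at their premises; the buyer bears all onward costs.
CIF value = EXW price + inland to port + export clearance + origin terminal + freight + insurance = 140646.12 + 545.29 + 174.07 + 758.68 + 9584.54 + 366.40 = 152075.10
Import duty = 152075.10 × 16.3% = 24788.24
Buyer bears: inland to port 545.29 + export clearance 174.07 + origin terminal 758.68 + freight 9584.54 + insurance 366.40 + destination terminal 1394.67 + delivery 2064.95 + duty 24788.24 = 39676.84
Landed cost = invoice 140646.12 + 39676.84 = 180322.96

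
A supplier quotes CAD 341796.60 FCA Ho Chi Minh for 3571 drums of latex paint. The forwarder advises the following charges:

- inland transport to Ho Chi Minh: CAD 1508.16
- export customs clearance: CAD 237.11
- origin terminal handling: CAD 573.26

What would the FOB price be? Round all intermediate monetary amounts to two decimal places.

Not relevant to the conversion: inland to port, export clearance — on the seller under both FCA and FOB; already in the FCA price and stays in the FOB price.
From FCA to FOB, the seller additionally bears: origin terminal.
FOB price = 341796.60 + 573.26 = 342369.86

FOB price: CAD 342369.86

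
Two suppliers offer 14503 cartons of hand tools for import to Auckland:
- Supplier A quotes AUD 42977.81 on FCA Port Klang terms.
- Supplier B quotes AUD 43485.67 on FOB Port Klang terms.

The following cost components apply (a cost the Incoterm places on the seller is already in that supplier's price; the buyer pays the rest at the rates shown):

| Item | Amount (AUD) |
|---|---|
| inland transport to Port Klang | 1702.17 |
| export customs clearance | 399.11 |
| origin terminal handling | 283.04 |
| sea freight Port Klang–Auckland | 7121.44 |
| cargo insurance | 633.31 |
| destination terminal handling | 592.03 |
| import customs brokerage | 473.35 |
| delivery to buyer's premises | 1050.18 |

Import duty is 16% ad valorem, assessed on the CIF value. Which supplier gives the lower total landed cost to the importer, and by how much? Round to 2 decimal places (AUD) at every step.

Supplier A is cheaper by AUD 260.79

Supplier A (FCA):
CIF value = FCA price + origin terminal + freight + insurance = 42977.81 + 283.04 + 7121.44 + 633.31 = 51015.60
Import duty = 51015.60 × 16% = 8162.50
Buyer bears (A): 283.04 + 7121.44 + 633.31 + 592.03 + 473.35 + 1050.18 = 10153.35
Landed cost (A) = invoice 42977.81 + 10153.35 + duty 8162.50 = 61293.66
Supplier B (FOB):
CIF value = FOB price + freight + insurance = 43485.67 + 7121.44 + 633.31 = 51240.42
Import duty = 51240.42 × 16% = 8198.47
Buyer bears (B): 7121.44 + 633.31 + 592.03 + 473.35 + 1050.18 = 9870.31
Landed cost (B) = invoice 43485.67 + 9870.31 + duty 8198.47 = 61554.45
Difference = |61293.66 − 61554.45| = 260.79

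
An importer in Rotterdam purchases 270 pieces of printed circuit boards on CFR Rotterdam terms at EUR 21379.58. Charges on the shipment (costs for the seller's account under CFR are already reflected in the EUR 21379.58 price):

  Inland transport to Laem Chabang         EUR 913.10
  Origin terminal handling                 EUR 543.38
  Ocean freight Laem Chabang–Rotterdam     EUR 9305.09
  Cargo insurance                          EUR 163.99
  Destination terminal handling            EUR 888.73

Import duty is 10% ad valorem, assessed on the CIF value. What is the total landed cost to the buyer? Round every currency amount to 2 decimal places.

CFR: the seller pays costs through ocean freight to the destination port, but not insurance.
Already in the invoice (seller's account under CFR): inland to port, origin terminal, freight — exclude.
CIF value = CFR price + insurance = 21379.58 + 163.99 = 21543.57
Import duty = 21543.57 × 10% = 2154.36
Buyer bears: insurance 163.99 + destination terminal 888.73 + duty 2154.36 = 3207.08
Landed cost = invoice 21379.58 + 3207.08 = 24586.66

Total landed cost: EUR 24586.66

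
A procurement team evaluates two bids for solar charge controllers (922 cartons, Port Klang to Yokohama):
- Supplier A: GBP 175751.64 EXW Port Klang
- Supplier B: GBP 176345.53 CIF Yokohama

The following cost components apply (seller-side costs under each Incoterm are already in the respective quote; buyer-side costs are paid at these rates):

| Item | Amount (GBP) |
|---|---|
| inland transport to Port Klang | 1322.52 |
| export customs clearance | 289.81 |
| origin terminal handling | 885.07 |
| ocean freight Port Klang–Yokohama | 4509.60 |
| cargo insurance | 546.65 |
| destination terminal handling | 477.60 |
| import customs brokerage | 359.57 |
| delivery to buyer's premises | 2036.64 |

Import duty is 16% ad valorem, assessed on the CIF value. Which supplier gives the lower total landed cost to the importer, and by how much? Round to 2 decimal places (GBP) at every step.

Supplier B is cheaper by GBP 8073.33

Supplier A (EXW):
CIF value = EXW price + inland to port + export clearance + origin terminal + freight + insurance = 175751.64 + 1322.52 + 289.81 + 885.07 + 4509.60 + 546.65 = 183305.29
Import duty = 183305.29 × 16% = 29328.85
Buyer bears (A): 1322.52 + 289.81 + 885.07 + 4509.60 + 546.65 + 477.60 + 359.57 + 2036.64 = 10427.46
Landed cost (A) = invoice 175751.64 + 10427.46 + duty 29328.85 = 215507.95
Supplier B (CIF):
The CIF price already equals the CIF value: 176345.53
Import duty = 176345.53 × 16% = 28215.28
Buyer bears (B): 477.60 + 359.57 + 2036.64 = 2873.81
Landed cost (B) = invoice 176345.53 + 2873.81 + duty 28215.28 = 207434.62
Difference = |215507.95 − 207434.62| = 8073.33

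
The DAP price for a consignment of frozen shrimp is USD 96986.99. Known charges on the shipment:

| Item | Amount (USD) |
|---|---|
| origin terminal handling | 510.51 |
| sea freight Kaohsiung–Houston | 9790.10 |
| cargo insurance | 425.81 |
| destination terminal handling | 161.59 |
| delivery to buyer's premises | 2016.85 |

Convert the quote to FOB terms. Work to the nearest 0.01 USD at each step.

FOB price: USD 84592.64

Not relevant to the conversion: origin terminal — on the seller under both DAP and FOB; already in the DAP price and stays in the FOB price.
From DAP to FOB, the seller no longer bears: freight, insurance, destination terminal, delivery.
FOB price = 96986.99 − 9790.10 − 425.81 − 161.59 − 2016.85 = 84592.64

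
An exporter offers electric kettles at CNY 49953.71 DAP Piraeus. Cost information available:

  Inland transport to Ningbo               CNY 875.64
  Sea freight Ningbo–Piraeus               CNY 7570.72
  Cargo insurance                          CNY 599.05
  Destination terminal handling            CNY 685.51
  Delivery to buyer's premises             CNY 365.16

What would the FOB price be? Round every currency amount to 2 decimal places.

FOB price: CNY 40733.27

Not relevant to the conversion: inland to port — on the seller under both DAP and FOB; already in the DAP price and stays in the FOB price.
From DAP to FOB, the seller no longer bears: freight, insurance, destination terminal, delivery.
FOB price = 49953.71 − 7570.72 − 599.05 − 685.51 − 365.16 = 40733.27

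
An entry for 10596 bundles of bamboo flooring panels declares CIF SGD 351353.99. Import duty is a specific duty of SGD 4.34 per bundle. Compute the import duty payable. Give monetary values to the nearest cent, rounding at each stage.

Import duty = 10596 × 4.34 = 45986.64

Import duty: SGD 45986.64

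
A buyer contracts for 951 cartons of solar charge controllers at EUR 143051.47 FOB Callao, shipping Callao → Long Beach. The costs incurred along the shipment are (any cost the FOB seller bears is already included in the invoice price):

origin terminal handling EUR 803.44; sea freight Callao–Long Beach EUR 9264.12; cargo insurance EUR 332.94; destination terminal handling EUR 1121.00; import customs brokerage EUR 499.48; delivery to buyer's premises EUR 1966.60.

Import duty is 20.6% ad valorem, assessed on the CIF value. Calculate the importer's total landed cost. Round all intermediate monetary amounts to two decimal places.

Total landed cost: EUR 187681.21

FOB: the seller bears costs until goods are on board at the origin port; the buyer bears freight, insurance and all costs thereafter.
Already in the invoice (seller's account under FOB): origin terminal — exclude.
CIF value = FOB price + freight + insurance = 143051.47 + 9264.12 + 332.94 = 152648.53
Import duty = 152648.53 × 20.6% = 31445.60
Buyer bears: freight 9264.12 + insurance 332.94 + destination terminal 1121.00 + brokerage 499.48 + delivery 1966.60 + duty 31445.60 = 44629.74
Landed cost = invoice 143051.47 + 44629.74 = 187681.21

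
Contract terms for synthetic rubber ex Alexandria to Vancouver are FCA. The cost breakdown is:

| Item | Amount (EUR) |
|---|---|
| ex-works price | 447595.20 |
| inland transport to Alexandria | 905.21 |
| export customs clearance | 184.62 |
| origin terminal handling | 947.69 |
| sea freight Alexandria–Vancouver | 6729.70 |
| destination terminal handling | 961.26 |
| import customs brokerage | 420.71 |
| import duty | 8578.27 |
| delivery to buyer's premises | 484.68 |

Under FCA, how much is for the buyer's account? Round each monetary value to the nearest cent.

Buyer's account: EUR 18122.31

FCA: the seller delivers export-cleared goods to the carrier; the buyer bears costs from that point.
Seller's account: goods 447595.20 + inland to port 905.21 + export clearance 184.62 = 448685.03
Buyer's account: origin terminal 947.69 + freight 6729.70 + destination terminal 961.26 + brokerage 420.71 + duty 8578.27 + delivery 484.68 = 18122.31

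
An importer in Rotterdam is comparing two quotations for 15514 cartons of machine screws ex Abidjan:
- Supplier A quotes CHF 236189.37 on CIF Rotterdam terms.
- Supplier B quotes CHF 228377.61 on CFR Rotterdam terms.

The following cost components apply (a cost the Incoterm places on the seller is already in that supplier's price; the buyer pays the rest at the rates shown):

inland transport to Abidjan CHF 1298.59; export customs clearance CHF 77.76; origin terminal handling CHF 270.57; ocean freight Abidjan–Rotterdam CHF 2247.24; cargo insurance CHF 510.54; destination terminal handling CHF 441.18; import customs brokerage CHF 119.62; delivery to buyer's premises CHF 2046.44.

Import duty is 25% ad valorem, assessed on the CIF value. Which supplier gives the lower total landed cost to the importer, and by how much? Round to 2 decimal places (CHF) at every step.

Supplier A (CIF):
The CIF price already equals the CIF value: 236189.37
Import duty = 236189.37 × 25% = 59047.34
Buyer bears (A): 441.18 + 119.62 + 2046.44 = 2607.24
Landed cost (A) = invoice 236189.37 + 2607.24 + duty 59047.34 = 297843.95
Supplier B (CFR):
CIF value = CFR price + insurance = 228377.61 + 510.54 = 228888.15
Import duty = 228888.15 × 25% = 57222.04
Buyer bears (B): 510.54 + 441.18 + 119.62 + 2046.44 = 3117.78
Landed cost (B) = invoice 228377.61 + 3117.78 + duty 57222.04 = 288717.43
Difference = |297843.95 − 288717.43| = 9126.52

Supplier B is cheaper by CHF 9126.52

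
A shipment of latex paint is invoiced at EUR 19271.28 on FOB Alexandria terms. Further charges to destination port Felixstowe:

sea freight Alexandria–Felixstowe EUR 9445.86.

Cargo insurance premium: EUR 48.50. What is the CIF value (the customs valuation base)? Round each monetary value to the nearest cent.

CIF value: EUR 28765.64

CIF = FOB price + freight + insurance
CIF = 19271.28 + 9445.86 + 48.50 = 28765.64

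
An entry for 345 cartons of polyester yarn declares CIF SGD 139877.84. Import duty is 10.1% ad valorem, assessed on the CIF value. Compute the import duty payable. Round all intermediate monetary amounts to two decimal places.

Import duty: SGD 14127.66

Import duty = 139877.84 × 10.1% = 14127.66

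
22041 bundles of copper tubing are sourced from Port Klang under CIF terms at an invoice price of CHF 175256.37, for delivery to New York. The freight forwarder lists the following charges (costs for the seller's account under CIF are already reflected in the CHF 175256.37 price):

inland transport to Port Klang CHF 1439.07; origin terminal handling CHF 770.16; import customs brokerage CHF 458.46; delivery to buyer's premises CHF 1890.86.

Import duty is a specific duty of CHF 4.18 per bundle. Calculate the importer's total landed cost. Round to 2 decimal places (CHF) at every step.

Total landed cost: CHF 269737.07

CIF: the seller pays costs through ocean freight and marine insurance to the destination port.
Already in the invoice (seller's account under CIF): inland to port, origin terminal — exclude.
The CIF price already equals the CIF value: 175256.37
Import duty = 22041 × 4.18 = 92131.38
Buyer bears: brokerage 458.46 + delivery 1890.86 + duty 92131.38 = 94480.70
Landed cost = invoice 175256.37 + 94480.70 = 269737.07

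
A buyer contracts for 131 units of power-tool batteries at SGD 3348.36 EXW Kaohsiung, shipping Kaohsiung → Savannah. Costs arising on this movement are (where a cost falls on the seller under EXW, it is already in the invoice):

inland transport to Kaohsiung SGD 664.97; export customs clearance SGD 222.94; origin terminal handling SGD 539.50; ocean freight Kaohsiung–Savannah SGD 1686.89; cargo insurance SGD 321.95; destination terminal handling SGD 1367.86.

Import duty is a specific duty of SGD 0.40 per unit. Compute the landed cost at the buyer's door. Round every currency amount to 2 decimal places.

EXW: the seller makes goods available at their premises; the buyer bears all onward costs.
CIF value = EXW price + inland to port + export clearance + origin terminal + freight + insurance = 3348.36 + 664.97 + 222.94 + 539.50 + 1686.89 + 321.95 = 6784.61
Import duty = 131 × 0.40 = 52.40
Buyer bears: inland to port 664.97 + export clearance 222.94 + origin terminal 539.50 + freight 1686.89 + insurance 321.95 + destination terminal 1367.86 + duty 52.40 = 4856.51
Landed cost = invoice 3348.36 + 4856.51 = 8204.87

Total landed cost: SGD 8204.87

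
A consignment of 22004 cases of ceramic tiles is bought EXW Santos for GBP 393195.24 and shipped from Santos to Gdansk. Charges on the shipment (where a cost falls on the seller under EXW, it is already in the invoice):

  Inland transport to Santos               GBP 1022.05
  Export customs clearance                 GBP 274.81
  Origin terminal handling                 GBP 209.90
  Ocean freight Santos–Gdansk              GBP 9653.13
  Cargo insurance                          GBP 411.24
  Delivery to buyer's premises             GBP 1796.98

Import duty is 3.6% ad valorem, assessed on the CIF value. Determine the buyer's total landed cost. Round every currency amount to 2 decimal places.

Total landed cost: GBP 421134.94

EXW: the seller makes goods available at their premises; the buyer bears all onward costs.
CIF value = EXW price + inland to port + export clearance + origin terminal + freight + insurance = 393195.24 + 1022.05 + 274.81 + 209.90 + 9653.13 + 411.24 = 404766.37
Import duty = 404766.37 × 3.6% = 14571.59
Buyer bears: inland to port 1022.05 + export clearance 274.81 + origin terminal 209.90 + freight 9653.13 + insurance 411.24 + delivery 1796.98 + duty 14571.59 = 27939.70
Landed cost = invoice 393195.24 + 27939.70 = 421134.94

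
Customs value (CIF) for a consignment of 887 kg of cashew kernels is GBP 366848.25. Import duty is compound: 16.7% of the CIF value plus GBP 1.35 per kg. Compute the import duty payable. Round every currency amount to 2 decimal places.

Ad valorem component: 366848.25 × 16.7% = 61263.66
Specific component: 887 × 1.35 = 1197.45
Import duty = 61263.66 + 1197.45 = 62461.11

Import duty: GBP 62461.11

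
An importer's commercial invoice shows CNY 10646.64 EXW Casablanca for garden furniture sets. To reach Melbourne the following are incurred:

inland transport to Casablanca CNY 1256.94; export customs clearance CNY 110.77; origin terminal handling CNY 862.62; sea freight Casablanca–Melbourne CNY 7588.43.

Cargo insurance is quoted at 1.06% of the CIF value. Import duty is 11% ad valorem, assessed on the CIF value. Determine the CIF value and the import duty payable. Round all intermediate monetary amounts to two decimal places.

CIF value: CNY 20684.66; import duty: CNY 2275.31

Let C be the CIF value. C = EXW price + pre-shipment costs + freight + 1.06% × C
C − 1.06% × C = 10646.64 + 1256.94 + 110.77 + 862.62 + 7588.43
0.9894 × C = 20465.40
C = 20465.40 / 0.9894 = 20684.66
Insurance premium = 1.06% × 20684.66 = 219.26
Import duty = 20684.66 × 11% = 2275.31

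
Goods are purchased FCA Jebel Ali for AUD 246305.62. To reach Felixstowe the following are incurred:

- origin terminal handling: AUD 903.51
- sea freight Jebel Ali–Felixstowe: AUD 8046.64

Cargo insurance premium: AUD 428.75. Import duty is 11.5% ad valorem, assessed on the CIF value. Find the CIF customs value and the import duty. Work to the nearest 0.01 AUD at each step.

CIF value: AUD 255684.52; import duty: AUD 29403.72

CIF = FCA price + pre-shipment costs + freight + insurance
CIF = 246305.62 + 903.51 + 8046.64 + 428.75 = 255684.52
Import duty = 255684.52 × 11.5% = 29403.72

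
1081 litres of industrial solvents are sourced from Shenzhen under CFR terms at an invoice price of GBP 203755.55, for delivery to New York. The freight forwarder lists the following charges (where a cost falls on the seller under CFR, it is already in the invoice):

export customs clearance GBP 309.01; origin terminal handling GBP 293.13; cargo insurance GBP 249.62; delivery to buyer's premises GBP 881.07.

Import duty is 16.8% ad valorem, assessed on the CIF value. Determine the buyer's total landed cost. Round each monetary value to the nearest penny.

CFR: the seller pays costs through ocean freight to the destination port, but not insurance.
Already in the invoice (seller's account under CFR): export clearance, origin terminal — exclude.
CIF value = CFR price + insurance = 203755.55 + 249.62 = 204005.17
Import duty = 204005.17 × 16.8% = 34272.87
Buyer bears: insurance 249.62 + delivery 881.07 + duty 34272.87 = 35403.56
Landed cost = invoice 203755.55 + 35403.56 = 239159.11

Total landed cost: GBP 239159.11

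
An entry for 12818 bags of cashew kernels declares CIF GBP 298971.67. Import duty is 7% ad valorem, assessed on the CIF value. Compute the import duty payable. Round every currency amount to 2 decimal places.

Import duty: GBP 20928.02

Import duty = 298971.67 × 7% = 20928.02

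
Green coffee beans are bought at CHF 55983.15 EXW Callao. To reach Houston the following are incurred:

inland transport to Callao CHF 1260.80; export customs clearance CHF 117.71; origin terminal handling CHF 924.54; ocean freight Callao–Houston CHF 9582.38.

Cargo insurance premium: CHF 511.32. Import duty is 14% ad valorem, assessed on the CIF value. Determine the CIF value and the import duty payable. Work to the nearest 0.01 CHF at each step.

CIF value: CHF 68379.90; import duty: CHF 9573.19

CIF = EXW price + pre-shipment costs + freight + insurance
CIF = 55983.15 + 1260.80 + 117.71 + 924.54 + 9582.38 + 511.32 = 68379.90
Import duty = 68379.90 × 14% = 9573.19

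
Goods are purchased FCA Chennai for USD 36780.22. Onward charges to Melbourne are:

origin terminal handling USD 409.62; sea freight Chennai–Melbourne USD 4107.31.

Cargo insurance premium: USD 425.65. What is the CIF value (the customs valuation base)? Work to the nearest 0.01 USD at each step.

CIF value: USD 41722.80

CIF = FCA price + pre-shipment costs + freight + insurance
CIF = 36780.22 + 409.62 + 4107.31 + 425.65 = 41722.80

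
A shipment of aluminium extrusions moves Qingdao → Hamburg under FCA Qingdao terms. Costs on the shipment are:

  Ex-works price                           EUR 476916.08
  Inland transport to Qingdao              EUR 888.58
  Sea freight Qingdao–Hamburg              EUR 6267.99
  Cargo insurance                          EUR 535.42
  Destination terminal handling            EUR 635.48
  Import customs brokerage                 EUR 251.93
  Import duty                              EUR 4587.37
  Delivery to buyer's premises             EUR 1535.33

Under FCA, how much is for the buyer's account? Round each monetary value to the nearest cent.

FCA: the seller delivers export-cleared goods to the carrier; the buyer bears costs from that point.
Seller's account: goods 476916.08 + inland to port 888.58 = 477804.66
Buyer's account: freight 6267.99 + insurance 535.42 + destination terminal 635.48 + brokerage 251.93 + duty 4587.37 + delivery 1535.33 = 13813.52

Buyer's account: EUR 13813.52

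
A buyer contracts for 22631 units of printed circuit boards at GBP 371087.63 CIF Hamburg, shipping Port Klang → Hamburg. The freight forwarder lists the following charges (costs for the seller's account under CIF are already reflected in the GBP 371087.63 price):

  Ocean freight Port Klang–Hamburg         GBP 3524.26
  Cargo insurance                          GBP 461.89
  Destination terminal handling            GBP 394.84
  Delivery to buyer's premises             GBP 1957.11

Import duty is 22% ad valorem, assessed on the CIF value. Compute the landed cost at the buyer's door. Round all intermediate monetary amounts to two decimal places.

CIF: the seller pays costs through ocean freight and marine insurance to the destination port.
Already in the invoice (seller's account under CIF): freight, insurance — exclude.
The CIF price already equals the CIF value: 371087.63
Import duty = 371087.63 × 22% = 81639.28
Buyer bears: destination terminal 394.84 + delivery 1957.11 + duty 81639.28 = 83991.23
Landed cost = invoice 371087.63 + 83991.23 = 455078.86

Total landed cost: GBP 455078.86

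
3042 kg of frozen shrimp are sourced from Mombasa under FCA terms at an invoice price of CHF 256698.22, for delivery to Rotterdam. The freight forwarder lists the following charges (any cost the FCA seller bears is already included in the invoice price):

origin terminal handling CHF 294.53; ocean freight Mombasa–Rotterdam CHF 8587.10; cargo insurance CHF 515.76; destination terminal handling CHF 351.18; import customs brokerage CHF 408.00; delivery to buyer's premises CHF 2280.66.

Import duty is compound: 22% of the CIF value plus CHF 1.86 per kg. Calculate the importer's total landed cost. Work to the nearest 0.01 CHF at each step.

FCA: the seller delivers export-cleared goods to the carrier; the buyer bears costs from that point.
CIF value = FCA price + origin terminal + freight + insurance = 256698.22 + 294.53 + 8587.10 + 515.76 = 266095.61
Ad valorem component: 266095.61 × 22% = 58541.03
Specific component: 3042 × 1.86 = 5658.12
Import duty = 58541.03 + 5658.12 = 64199.15
Buyer bears: origin terminal 294.53 + freight 8587.10 + insurance 515.76 + destination terminal 351.18 + brokerage 408.00 + delivery 2280.66 + duty 64199.15 = 76636.38
Landed cost = invoice 256698.22 + 76636.38 = 333334.60

Total landed cost: CHF 333334.60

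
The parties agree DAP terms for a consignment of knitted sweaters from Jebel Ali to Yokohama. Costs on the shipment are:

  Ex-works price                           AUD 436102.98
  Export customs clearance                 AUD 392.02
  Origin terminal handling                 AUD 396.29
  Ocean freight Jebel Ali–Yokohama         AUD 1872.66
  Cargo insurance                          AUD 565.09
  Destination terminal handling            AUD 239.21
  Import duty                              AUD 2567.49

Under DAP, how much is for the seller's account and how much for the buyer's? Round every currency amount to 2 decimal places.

Seller: AUD 439568.25; buyer: AUD 2567.49

DAP: the seller bears all costs to the named destination except import duty and clearance.
Seller's account: goods 436102.98 + export clearance 392.02 + origin terminal 396.29 + freight 1872.66 + insurance 565.09 + destination terminal 239.21 = 439568.25
Buyer's account: duty 2567.49 = 2567.49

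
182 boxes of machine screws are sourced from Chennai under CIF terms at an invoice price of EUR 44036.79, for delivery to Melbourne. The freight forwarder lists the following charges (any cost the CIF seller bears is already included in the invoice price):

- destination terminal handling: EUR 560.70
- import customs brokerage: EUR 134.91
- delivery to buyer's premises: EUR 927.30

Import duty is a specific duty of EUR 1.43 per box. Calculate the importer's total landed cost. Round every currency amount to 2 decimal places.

Total landed cost: EUR 45919.96

CIF: the seller pays costs through ocean freight and marine insurance to the destination port.
The CIF price already equals the CIF value: 44036.79
Import duty = 182 × 1.43 = 260.26
Buyer bears: destination terminal 560.70 + brokerage 134.91 + delivery 927.30 + duty 260.26 = 1883.17
Landed cost = invoice 44036.79 + 1883.17 = 45919.96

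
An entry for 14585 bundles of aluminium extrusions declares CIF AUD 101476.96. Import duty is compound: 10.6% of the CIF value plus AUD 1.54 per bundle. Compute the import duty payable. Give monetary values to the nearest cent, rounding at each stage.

Import duty: AUD 33217.46

Ad valorem component: 101476.96 × 10.6% = 10756.56
Specific component: 14585 × 1.54 = 22460.90
Import duty = 10756.56 + 22460.90 = 33217.46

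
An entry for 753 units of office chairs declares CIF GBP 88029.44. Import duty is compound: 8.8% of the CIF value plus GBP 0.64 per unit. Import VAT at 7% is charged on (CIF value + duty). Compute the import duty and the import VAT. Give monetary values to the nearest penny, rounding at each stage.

Ad valorem component: 88029.44 × 8.8% = 7746.59
Specific component: 753 × 0.64 = 481.92
Import duty = 7746.59 + 481.92 = 8228.51
VAT base = CIF + duty = 88029.44 + 8228.51 = 96257.95
Import VAT = 96257.95 × 7% = 6738.06

Import duty: GBP 8228.51; import VAT: GBP 6738.06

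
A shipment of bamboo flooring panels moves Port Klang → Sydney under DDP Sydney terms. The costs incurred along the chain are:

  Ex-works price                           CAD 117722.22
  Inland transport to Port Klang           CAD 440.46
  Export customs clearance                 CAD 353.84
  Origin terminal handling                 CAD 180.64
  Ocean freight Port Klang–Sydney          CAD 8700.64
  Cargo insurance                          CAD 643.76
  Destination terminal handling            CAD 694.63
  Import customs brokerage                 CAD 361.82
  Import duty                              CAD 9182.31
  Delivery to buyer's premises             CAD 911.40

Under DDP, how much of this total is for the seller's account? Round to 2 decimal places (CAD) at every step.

Seller's account: CAD 139191.72

DDP: the seller bears all costs including import duty.
Seller's account: goods 117722.22 + inland to port 440.46 + export clearance 353.84 + origin terminal 180.64 + freight 8700.64 + insurance 643.76 + destination terminal 694.63 + brokerage 361.82 + duty 9182.31 + delivery 911.40 = 139191.72
Buyer's account: 0.00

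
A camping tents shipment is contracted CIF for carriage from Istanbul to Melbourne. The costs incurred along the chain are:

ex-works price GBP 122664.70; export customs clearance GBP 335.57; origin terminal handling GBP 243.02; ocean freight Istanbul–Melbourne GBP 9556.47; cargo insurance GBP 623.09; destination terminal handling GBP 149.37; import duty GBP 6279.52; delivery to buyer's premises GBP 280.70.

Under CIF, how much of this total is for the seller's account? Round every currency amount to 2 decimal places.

Seller's account: GBP 133422.85

CIF: the seller pays costs through ocean freight and marine insurance to the destination port.
Seller's account: goods 122664.70 + export clearance 335.57 + origin terminal 243.02 + freight 9556.47 + insurance 623.09 = 133422.85
Buyer's account: destination terminal 149.37 + duty 6279.52 + delivery 280.70 = 6709.59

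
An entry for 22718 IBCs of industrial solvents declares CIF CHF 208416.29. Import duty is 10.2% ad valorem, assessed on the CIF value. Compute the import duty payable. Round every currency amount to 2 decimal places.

Import duty: CHF 21258.46

Import duty = 208416.29 × 10.2% = 21258.46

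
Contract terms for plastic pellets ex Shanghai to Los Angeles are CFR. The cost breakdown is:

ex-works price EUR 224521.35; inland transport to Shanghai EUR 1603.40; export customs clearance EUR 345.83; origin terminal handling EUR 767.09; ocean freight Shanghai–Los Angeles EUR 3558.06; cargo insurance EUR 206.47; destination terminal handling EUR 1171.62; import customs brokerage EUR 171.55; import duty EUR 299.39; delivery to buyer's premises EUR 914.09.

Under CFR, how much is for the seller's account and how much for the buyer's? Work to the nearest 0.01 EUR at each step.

CFR: the seller pays costs through ocean freight to the destination port, but not insurance.
Seller's account: goods 224521.35 + inland to port 1603.40 + export clearance 345.83 + origin terminal 767.09 + freight 3558.06 = 230795.73
Buyer's account: insurance 206.47 + destination terminal 1171.62 + brokerage 171.55 + duty 299.39 + delivery 914.09 = 2763.12

Seller: EUR 230795.73; buyer: EUR 2763.12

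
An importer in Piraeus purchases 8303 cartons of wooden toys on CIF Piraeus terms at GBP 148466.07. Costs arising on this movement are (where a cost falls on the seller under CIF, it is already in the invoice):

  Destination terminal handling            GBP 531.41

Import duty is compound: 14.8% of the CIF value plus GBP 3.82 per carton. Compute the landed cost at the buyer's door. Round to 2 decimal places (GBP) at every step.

Total landed cost: GBP 202687.92

CIF: the seller pays costs through ocean freight and marine insurance to the destination port.
The CIF price already equals the CIF value: 148466.07
Ad valorem component: 148466.07 × 14.8% = 21972.98
Specific component: 8303 × 3.82 = 31717.46
Import duty = 21972.98 + 31717.46 = 53690.44
Buyer bears: destination terminal 531.41 + duty 53690.44 = 54221.85
Landed cost = invoice 148466.07 + 54221.85 = 202687.92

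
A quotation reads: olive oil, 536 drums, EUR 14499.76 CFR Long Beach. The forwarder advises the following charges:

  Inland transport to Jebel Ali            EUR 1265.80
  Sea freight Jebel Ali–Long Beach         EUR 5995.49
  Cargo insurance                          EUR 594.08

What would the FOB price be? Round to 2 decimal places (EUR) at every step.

FOB price: EUR 8504.27

Not relevant to the conversion: inland to port — on the seller under both CFR and FOB; already in the CFR price and stays in the FOB price. insurance — on the buyer under both terms; not part of either seller's price.
From CFR to FOB, the seller no longer bears: freight.
FOB price = 14499.76 − 5995.49 = 8504.27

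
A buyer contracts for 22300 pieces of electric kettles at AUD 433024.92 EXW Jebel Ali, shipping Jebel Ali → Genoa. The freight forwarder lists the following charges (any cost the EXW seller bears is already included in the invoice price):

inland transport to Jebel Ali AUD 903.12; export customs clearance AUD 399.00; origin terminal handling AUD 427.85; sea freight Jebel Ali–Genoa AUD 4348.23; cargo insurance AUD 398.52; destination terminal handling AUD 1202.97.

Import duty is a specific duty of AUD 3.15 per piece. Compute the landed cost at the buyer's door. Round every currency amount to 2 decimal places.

Total landed cost: AUD 510949.61

EXW: the seller makes goods available at their premises; the buyer bears all onward costs.
CIF value = EXW price + inland to port + export clearance + origin terminal + freight + insurance = 433024.92 + 903.12 + 399.00 + 427.85 + 4348.23 + 398.52 = 439501.64
Import duty = 22300 × 3.15 = 70245.00
Buyer bears: inland to port 903.12 + export clearance 399.00 + origin terminal 427.85 + freight 4348.23 + insurance 398.52 + destination terminal 1202.97 + duty 70245.00 = 77924.69
Landed cost = invoice 433024.92 + 77924.69 = 510949.61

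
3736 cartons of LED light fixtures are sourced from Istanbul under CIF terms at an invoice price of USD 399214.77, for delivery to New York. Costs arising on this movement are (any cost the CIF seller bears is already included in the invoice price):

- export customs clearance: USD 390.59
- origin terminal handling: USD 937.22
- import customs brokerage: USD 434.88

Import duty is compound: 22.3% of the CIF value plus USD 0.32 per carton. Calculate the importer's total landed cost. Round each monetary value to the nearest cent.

CIF: the seller pays costs through ocean freight and marine insurance to the destination port.
Already in the invoice (seller's account under CIF): export clearance, origin terminal — exclude.
The CIF price already equals the CIF value: 399214.77
Ad valorem component: 399214.77 × 22.3% = 89024.89
Specific component: 3736 × 0.32 = 1195.52
Import duty = 89024.89 + 1195.52 = 90220.41
Buyer bears: brokerage 434.88 + duty 90220.41 = 90655.29
Landed cost = invoice 399214.77 + 90655.29 = 489870.06

Total landed cost: USD 489870.06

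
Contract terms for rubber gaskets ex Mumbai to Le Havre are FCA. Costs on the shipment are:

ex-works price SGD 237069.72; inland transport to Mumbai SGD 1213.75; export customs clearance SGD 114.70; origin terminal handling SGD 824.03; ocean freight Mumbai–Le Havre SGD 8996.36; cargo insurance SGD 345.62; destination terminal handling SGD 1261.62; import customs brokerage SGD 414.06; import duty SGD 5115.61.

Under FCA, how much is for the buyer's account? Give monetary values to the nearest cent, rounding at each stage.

FCA: the seller delivers export-cleared goods to the carrier; the buyer bears costs from that point.
Seller's account: goods 237069.72 + inland to port 1213.75 + export clearance 114.70 = 238398.17
Buyer's account: origin terminal 824.03 + freight 8996.36 + insurance 345.62 + destination terminal 1261.62 + brokerage 414.06 + duty 5115.61 = 16957.30

Buyer's account: SGD 16957.30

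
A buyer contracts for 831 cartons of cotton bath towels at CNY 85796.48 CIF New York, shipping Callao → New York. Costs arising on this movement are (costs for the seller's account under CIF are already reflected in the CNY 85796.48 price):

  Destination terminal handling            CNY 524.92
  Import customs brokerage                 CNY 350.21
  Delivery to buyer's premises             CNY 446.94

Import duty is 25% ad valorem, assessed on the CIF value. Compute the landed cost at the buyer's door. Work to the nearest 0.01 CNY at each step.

Total landed cost: CNY 108567.67

CIF: the seller pays costs through ocean freight and marine insurance to the destination port.
The CIF price already equals the CIF value: 85796.48
Import duty = 85796.48 × 25% = 21449.12
Buyer bears: destination terminal 524.92 + brokerage 350.21 + delivery 446.94 + duty 21449.12 = 22771.19
Landed cost = invoice 85796.48 + 22771.19 = 108567.67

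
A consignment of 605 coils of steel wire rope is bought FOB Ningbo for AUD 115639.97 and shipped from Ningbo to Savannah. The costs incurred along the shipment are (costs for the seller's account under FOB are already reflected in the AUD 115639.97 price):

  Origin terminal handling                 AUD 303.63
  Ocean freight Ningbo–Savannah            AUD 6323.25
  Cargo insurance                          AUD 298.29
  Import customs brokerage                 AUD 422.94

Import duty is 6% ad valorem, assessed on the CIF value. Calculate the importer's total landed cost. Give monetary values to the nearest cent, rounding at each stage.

FOB: the seller bears costs until goods are on board at the origin port; the buyer bears freight, insurance and all costs thereafter.
Already in the invoice (seller's account under FOB): origin terminal — exclude.
CIF value = FOB price + freight + insurance = 115639.97 + 6323.25 + 298.29 = 122261.51
Import duty = 122261.51 × 6% = 7335.69
Buyer bears: freight 6323.25 + insurance 298.29 + brokerage 422.94 + duty 7335.69 = 14380.17
Landed cost = invoice 115639.97 + 14380.17 = 130020.14

Total landed cost: AUD 130020.14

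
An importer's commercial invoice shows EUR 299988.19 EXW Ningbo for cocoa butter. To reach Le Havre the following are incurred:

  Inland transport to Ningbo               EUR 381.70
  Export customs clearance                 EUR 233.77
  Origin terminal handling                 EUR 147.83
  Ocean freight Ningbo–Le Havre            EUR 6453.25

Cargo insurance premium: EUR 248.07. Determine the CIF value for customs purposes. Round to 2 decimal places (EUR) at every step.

CIF value: EUR 307452.81

CIF = EXW price + pre-shipment costs + freight + insurance
CIF = 299988.19 + 381.70 + 233.77 + 147.83 + 6453.25 + 248.07 = 307452.81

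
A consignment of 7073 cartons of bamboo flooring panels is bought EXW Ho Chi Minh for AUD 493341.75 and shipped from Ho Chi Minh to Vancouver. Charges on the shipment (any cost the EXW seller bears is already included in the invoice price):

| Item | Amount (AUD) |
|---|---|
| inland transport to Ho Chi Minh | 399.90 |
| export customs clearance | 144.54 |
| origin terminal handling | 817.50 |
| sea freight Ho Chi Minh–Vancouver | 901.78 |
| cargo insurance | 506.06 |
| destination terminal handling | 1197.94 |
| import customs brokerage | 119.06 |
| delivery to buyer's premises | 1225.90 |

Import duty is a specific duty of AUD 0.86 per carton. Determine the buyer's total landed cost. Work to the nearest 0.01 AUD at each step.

Total landed cost: AUD 504737.21

EXW: the seller makes goods available at their premises; the buyer bears all onward costs.
CIF value = EXW price + inland to port + export clearance + origin terminal + freight + insurance = 493341.75 + 399.90 + 144.54 + 817.50 + 901.78 + 506.06 = 496111.53
Import duty = 7073 × 0.86 = 6082.78
Buyer bears: inland to port 399.90 + export clearance 144.54 + origin terminal 817.50 + freight 901.78 + insurance 506.06 + destination terminal 1197.94 + brokerage 119.06 + delivery 1225.90 + duty 6082.78 = 11395.46
Landed cost = invoice 493341.75 + 11395.46 = 504737.21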